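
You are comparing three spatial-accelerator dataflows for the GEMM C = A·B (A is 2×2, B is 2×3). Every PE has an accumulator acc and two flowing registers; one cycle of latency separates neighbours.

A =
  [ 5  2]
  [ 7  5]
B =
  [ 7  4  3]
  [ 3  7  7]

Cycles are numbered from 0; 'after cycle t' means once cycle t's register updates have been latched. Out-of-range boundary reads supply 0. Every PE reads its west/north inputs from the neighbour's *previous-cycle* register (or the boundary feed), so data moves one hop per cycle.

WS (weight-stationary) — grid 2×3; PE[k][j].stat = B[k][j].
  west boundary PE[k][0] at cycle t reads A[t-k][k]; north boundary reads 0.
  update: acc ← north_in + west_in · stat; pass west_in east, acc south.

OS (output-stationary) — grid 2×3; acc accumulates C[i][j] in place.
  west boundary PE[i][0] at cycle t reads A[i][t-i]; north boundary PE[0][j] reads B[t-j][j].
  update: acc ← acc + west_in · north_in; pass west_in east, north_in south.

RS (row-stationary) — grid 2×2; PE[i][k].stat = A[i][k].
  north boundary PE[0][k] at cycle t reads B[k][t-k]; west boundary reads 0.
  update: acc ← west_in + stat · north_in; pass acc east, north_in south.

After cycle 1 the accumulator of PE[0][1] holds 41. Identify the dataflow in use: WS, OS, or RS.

Under WS (2×3), PE[0][1]:
  step 0 · PE0,1: acc=0; fwd→0 fwd↓0
  step 1 · PE0,1: acc=20; fwd→5 fwd↓20
Under OS (2×3), PE[0][1]:
  step 0 · PE0,1: acc=0; fwd→0 fwd↓0
  step 1 · PE0,1: acc=20; fwd→5 fwd↓4
Under RS (2×2), PE[0][1]:
  step 0 · PE0,1: acc=0; fwd→0 fwd↓0
  step 1 · PE0,1: acc=41; fwd→41 fwd↓3

dataflow = RS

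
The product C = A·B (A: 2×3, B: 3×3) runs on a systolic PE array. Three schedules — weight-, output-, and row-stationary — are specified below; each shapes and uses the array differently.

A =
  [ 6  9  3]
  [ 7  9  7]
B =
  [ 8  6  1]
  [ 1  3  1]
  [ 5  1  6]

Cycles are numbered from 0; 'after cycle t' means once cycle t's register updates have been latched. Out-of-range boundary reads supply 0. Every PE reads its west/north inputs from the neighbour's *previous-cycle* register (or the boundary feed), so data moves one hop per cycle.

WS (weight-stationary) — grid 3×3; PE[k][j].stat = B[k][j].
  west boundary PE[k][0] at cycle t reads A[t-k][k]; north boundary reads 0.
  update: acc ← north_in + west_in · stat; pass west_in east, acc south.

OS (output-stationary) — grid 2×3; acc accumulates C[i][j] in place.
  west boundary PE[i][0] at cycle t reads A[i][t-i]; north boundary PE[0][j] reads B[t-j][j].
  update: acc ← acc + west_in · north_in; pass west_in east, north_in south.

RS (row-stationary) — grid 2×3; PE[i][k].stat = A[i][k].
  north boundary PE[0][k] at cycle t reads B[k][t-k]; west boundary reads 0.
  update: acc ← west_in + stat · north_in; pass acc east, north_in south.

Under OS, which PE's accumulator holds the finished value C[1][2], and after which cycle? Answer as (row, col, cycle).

(row, col, cycle) = (1, 2, 5)

OS: C[1][2] accumulates in PE[1][2]:
  cycle 0: PE[1][2] → acc 0, east 0, south 0
  cycle 1: PE[1][2] → acc 0, east 0, south 0
  cycle 2: PE[1][2] → acc 0, east 0, south 0
  cycle 3: PE[1][2] → acc 7, east 7, south 1
  cycle 4: PE[1][2] → acc 16, east 9, south 1
  cycle 5: PE[1][2] → acc 58, east 7, south 6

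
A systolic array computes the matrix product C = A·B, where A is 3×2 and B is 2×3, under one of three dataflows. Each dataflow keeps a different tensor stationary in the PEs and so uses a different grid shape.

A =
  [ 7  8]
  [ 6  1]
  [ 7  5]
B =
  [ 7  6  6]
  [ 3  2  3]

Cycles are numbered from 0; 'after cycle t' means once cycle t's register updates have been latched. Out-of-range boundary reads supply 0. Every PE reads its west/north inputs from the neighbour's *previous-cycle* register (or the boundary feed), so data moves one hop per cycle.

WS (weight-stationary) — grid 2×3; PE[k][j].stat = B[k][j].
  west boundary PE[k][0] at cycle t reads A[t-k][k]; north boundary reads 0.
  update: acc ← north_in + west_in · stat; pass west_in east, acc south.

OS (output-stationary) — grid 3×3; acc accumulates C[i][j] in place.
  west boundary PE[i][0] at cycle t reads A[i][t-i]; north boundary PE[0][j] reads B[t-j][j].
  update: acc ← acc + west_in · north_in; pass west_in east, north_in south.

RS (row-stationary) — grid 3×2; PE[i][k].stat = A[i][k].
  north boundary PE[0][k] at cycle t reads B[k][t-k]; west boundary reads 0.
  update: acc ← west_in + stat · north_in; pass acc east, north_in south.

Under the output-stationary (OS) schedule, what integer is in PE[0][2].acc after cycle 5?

OS (3×3). Following PE[0][2] plus its west/north inputs:
  [0] (0,1) acc=0 (h:0 v:0)
  [0] (0,2) acc=0 (h:0 v:0)
  [1] (0,1) acc=42 (h:7 v:6)
  [1] (0,2) acc=0 (h:0 v:0)
  [2] (0,1) acc=58 (h:8 v:2)
  [2] (0,2) acc=42 (h:7 v:6)
  [3] (0,1) acc=58 (h:0 v:0)
  [3] (0,2) acc=66 (h:8 v:3)
  [4] (0,1) acc=58 (h:0 v:0)
  [4] (0,2) acc=66 (h:0 v:0)
  [5] (0,1) acc=58 (h:0 v:0)
  [5] (0,2) acc=66 (h:0 v:0)

PE[0][2].acc = 66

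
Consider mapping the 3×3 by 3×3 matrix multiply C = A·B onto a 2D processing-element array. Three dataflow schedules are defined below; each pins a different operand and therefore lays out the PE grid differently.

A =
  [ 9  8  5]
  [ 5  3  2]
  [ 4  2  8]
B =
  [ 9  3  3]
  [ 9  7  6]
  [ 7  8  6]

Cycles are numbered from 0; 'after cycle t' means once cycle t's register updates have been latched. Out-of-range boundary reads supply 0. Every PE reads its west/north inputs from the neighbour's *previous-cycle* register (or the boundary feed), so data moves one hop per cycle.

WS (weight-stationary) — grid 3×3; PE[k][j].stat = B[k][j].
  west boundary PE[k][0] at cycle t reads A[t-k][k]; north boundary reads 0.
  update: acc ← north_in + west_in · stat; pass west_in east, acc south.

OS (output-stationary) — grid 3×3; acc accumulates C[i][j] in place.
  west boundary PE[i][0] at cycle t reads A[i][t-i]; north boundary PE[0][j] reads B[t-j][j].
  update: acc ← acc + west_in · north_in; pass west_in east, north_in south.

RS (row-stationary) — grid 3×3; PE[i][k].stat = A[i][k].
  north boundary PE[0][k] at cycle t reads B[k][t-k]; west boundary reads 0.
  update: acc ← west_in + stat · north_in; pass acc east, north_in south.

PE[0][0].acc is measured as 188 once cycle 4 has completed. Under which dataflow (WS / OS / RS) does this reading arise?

WS (3×3 grid), PE[0][0]:
  0: (0,0).acc=81  regs=<9,81>
  1: (0,0).acc=45  regs=<5,45>
  2: (0,0).acc=36  regs=<4,36>
  3: (0,0).acc=0  regs=<0,0>
  4: (0,0).acc=0  regs=<0,0>
OS (3×3 grid), PE[0][0]:
  0: (0,0).acc=81  regs=<9,9>
  1: (0,0).acc=153  regs=<8,9>
  2: (0,0).acc=188  regs=<5,7>
  3: (0,0).acc=188  regs=<0,0>
  4: (0,0).acc=188  regs=<0,0>
RS (3×3 grid), PE[0][0]:
  0: (0,0).acc=81  regs=<81,9>
  1: (0,0).acc=27  regs=<27,3>
  2: (0,0).acc=27  regs=<27,3>
  3: (0,0).acc=0  regs=<0,0>
  4: (0,0).acc=0  regs=<0,0>

dataflow = OS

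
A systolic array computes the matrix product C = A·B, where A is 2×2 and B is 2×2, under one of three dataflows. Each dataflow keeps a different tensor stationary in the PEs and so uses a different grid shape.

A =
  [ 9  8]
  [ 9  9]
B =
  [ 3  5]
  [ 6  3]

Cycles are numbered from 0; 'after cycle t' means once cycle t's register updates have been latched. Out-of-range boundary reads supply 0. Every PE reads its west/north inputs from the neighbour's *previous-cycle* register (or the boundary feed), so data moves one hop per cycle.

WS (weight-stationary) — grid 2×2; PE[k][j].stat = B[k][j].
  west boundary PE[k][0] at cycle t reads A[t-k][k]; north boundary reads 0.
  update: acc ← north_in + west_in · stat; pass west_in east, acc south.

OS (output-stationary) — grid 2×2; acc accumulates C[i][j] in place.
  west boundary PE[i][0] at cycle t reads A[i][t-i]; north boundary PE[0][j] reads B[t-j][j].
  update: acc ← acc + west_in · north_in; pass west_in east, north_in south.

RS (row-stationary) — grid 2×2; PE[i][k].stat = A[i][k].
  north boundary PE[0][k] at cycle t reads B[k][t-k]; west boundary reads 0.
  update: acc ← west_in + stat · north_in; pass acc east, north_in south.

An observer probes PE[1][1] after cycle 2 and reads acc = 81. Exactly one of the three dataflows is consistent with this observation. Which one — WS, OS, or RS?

WS (2×2 grid), PE[1][1]:
  c0 r1c1: 0 / 0 / 0
  c1 r1c1: 0 / 0 / 0
  c2 r1c1: 69 / 8 / 69
OS (2×2 grid), PE[1][1]:
  c0 r1c1: 0 / 0 / 0
  c1 r1c1: 0 / 0 / 0
  c2 r1c1: 45 / 9 / 5
RS (2×2 grid), PE[1][1]:
  c0 r1c1: 0 / 0 / 0
  c1 r1c1: 0 / 0 / 0
  c2 r1c1: 81 / 81 / 6

dataflow = RS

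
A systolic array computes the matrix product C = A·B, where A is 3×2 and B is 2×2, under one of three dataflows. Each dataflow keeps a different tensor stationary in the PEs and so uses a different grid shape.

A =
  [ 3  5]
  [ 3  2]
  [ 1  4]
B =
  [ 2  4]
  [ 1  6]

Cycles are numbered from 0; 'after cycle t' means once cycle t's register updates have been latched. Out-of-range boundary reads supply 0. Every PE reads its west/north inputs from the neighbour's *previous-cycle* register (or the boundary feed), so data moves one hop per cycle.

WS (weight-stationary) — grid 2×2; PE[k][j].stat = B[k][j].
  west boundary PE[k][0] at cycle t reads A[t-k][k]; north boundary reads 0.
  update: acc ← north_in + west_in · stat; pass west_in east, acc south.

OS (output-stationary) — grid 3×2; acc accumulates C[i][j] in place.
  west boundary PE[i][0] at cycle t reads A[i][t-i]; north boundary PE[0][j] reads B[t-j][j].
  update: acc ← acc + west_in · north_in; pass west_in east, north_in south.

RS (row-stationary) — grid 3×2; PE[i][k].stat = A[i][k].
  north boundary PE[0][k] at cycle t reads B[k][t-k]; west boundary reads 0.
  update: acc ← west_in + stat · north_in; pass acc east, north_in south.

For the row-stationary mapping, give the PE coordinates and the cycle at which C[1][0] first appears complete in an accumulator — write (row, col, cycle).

(row, col, cycle) = (1, 1, 2)

RS — PE[1][1] is where C[1][0] collects:
  c0 r1c1: 0 / 0 / 0
  c1 r1c1: 0 / 0 / 0
  c2 r1c1: 8 / 8 / 1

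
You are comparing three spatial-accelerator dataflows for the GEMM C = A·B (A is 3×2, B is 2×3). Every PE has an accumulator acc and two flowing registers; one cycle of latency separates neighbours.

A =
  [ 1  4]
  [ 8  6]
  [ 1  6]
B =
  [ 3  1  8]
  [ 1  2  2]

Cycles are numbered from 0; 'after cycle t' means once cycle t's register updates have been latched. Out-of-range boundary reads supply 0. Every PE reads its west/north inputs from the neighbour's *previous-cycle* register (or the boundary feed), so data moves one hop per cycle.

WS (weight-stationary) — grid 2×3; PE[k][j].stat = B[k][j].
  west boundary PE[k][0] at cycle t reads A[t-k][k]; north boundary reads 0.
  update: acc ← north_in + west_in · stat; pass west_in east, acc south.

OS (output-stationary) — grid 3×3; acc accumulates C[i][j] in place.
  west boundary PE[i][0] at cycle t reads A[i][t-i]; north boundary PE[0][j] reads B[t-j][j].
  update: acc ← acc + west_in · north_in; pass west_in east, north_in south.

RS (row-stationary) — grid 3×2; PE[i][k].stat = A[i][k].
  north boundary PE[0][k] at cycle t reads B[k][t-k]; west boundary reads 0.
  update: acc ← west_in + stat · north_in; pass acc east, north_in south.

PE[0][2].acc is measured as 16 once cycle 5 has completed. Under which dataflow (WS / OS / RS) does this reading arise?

— WS: 2×3; PE[0][2] trace:
  @0  [0,2]  acc 0  |  →0  ↓0
  @1  [0,2]  acc 0  |  →0  ↓0
  @2  [0,2]  acc 8  |  →1  ↓8
  @3  [0,2]  acc 64  |  →8  ↓64
  @4  [0,2]  acc 8  |  →1  ↓8
  @5  [0,2]  acc 0  |  →0  ↓0
— OS: 3×3; PE[0][2] trace:
  @0  [0,2]  acc 0  |  →0  ↓0
  @1  [0,2]  acc 0  |  →0  ↓0
  @2  [0,2]  acc 8  |  →1  ↓8
  @3  [0,2]  acc 16  |  →4  ↓2
  @4  [0,2]  acc 16  |  →0  ↓0
  @5  [0,2]  acc 16  |  →0  ↓0
— RS: 3×2 array has no PE[0][2].

dataflow = OS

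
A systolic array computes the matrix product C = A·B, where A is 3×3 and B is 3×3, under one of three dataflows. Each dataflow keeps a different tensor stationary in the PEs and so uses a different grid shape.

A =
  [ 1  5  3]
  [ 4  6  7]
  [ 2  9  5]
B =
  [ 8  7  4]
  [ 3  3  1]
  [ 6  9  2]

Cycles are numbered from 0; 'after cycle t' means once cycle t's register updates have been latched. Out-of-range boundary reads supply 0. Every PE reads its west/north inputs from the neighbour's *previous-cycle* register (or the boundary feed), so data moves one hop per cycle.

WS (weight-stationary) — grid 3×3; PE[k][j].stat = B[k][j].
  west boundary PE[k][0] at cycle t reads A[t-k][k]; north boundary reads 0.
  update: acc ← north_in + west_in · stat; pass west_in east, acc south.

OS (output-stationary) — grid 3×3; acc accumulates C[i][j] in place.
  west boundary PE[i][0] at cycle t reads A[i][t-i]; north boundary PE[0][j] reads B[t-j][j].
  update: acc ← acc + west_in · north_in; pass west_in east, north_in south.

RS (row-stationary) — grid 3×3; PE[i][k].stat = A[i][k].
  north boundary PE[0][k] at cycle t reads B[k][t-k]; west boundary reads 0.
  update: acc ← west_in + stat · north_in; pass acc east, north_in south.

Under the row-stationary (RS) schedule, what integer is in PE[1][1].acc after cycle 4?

PE[1][1].acc = 22

Tracing RS — 3×3 array, target PE[1][1]:
  0: (0,1).acc=0  regs=<0,0>
  0: (1,0).acc=0  regs=<0,0>
  0: (1,1).acc=0  regs=<0,0>
  1: (0,1).acc=23  regs=<23,3>
  1: (1,0).acc=32  regs=<32,8>
  1: (1,1).acc=0  regs=<0,0>
  2: (0,1).acc=22  regs=<22,3>
  2: (1,0).acc=28  regs=<28,7>
  2: (1,1).acc=50  regs=<50,3>
  3: (0,1).acc=9  regs=<9,1>
  3: (1,0).acc=16  regs=<16,4>
  3: (1,1).acc=46  regs=<46,3>
  4: (0,1).acc=0  regs=<0,0>
  4: (1,0).acc=0  regs=<0,0>
  4: (1,1).acc=22  regs=<22,1>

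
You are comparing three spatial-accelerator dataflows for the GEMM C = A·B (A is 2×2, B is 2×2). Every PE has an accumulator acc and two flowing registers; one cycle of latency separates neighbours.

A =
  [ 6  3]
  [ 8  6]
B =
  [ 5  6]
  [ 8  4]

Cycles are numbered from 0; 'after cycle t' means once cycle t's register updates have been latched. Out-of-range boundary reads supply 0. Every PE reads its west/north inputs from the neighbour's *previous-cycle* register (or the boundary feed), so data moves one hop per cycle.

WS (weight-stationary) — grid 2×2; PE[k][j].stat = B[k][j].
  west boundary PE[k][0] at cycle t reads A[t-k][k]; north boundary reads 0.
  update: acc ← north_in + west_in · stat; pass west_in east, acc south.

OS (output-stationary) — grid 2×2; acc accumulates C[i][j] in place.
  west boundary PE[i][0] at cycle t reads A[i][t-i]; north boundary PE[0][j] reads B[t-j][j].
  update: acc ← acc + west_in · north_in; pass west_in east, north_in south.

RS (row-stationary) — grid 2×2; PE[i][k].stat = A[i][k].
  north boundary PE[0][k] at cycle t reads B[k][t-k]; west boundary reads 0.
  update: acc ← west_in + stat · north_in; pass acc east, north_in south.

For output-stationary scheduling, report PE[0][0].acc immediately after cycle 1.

OS 2×2: PE[0][0] cycle-by-cycle (with neighbour feeds):
  [0] (0,0) acc=30 (h:6 v:5)
  [1] (0,0) acc=54 (h:3 v:8)

PE[0][0].acc = 54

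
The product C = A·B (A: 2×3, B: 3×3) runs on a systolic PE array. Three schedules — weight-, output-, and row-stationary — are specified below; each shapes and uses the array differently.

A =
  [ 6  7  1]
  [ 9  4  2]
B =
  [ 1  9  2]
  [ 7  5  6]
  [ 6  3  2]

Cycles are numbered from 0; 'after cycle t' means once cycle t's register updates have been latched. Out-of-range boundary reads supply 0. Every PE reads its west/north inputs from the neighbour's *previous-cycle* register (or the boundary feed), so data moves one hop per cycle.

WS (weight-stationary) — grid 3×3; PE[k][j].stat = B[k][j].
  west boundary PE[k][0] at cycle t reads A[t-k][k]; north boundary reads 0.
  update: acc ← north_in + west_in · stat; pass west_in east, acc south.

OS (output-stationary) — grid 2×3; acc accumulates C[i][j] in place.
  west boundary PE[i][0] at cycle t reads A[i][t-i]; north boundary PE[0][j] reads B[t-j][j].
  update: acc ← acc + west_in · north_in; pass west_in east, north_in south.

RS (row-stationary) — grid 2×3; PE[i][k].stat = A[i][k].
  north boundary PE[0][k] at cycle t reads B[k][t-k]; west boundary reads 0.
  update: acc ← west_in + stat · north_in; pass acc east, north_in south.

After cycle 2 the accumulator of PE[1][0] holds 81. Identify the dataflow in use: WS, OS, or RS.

dataflow = RS

Under WS (3×3), PE[1][0]:
  t=0 PE[1][0]: acc=0 h=0 v=0
  t=1 PE[1][0]: acc=55 h=7 v=55
  t=2 PE[1][0]: acc=37 h=4 v=37
Under OS (2×3), PE[1][0]:
  t=0 PE[1][0]: acc=0 h=0 v=0
  t=1 PE[1][0]: acc=9 h=9 v=1
  t=2 PE[1][0]: acc=37 h=4 v=7
Under RS (2×3), PE[1][0]:
  t=0 PE[1][0]: acc=0 h=0 v=0
  t=1 PE[1][0]: acc=9 h=9 v=1
  t=2 PE[1][0]: acc=81 h=81 v=9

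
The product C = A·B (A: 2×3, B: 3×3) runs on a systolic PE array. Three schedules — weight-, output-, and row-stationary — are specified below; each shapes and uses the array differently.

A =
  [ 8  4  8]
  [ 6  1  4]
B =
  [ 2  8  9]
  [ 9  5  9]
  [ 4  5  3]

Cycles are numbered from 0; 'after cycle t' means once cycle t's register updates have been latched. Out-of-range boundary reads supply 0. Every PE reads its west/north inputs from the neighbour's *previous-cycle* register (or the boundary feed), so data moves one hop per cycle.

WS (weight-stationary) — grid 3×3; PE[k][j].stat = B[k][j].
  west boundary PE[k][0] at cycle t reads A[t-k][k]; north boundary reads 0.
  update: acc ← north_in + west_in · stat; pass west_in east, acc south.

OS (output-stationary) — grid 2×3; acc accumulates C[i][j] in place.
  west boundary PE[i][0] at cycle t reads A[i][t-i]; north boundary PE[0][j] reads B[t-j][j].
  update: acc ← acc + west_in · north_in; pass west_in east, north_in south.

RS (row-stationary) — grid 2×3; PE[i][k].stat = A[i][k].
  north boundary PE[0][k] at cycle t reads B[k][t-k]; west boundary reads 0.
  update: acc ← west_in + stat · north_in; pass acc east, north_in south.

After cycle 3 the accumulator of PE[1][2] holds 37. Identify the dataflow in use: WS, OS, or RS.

WS (3×3 grid), PE[1][2]:
  step 0 · PE1,2: acc=0; fwd→0 fwd↓0
  step 1 · PE1,2: acc=0; fwd→0 fwd↓0
  step 2 · PE1,2: acc=0; fwd→0 fwd↓0
  step 3 · PE1,2: acc=108; fwd→4 fwd↓108
OS (2×3 grid), PE[1][2]:
  step 0 · PE1,2: acc=0; fwd→0 fwd↓0
  step 1 · PE1,2: acc=0; fwd→0 fwd↓0
  step 2 · PE1,2: acc=0; fwd→0 fwd↓0
  step 3 · PE1,2: acc=54; fwd→6 fwd↓9
RS (2×3 grid), PE[1][2]:
  step 0 · PE1,2: acc=0; fwd→0 fwd↓0
  step 1 · PE1,2: acc=0; fwd→0 fwd↓0
  step 2 · PE1,2: acc=0; fwd→0 fwd↓0
  step 3 · PE1,2: acc=37; fwd→37 fwd↓4

dataflow = RS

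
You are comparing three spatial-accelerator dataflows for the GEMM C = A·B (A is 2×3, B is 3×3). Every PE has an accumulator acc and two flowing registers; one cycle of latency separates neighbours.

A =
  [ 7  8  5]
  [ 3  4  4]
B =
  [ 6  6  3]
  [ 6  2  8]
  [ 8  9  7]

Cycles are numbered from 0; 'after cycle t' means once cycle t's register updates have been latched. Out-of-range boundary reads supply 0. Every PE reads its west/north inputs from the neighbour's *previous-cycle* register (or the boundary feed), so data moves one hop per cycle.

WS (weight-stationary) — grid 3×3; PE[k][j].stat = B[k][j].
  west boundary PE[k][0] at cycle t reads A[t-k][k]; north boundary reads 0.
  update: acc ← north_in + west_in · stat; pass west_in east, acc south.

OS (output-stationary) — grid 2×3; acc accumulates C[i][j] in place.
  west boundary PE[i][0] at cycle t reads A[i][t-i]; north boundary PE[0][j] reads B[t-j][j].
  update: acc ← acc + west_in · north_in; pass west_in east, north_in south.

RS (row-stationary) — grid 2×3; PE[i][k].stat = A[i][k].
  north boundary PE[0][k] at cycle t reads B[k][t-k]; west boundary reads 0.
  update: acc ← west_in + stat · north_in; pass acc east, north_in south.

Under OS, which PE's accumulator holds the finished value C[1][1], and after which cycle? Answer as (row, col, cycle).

Under OS, C[1][1] lands at PE[1][1]:
  cycle 0: PE[1][1] → acc 0, east 0, south 0
  cycle 1: PE[1][1] → acc 0, east 0, south 0
  cycle 2: PE[1][1] → acc 18, east 3, south 6
  cycle 3: PE[1][1] → acc 26, east 4, south 2
  cycle 4: PE[1][1] → acc 62, east 4, south 9

(row, col, cycle) = (1, 1, 4)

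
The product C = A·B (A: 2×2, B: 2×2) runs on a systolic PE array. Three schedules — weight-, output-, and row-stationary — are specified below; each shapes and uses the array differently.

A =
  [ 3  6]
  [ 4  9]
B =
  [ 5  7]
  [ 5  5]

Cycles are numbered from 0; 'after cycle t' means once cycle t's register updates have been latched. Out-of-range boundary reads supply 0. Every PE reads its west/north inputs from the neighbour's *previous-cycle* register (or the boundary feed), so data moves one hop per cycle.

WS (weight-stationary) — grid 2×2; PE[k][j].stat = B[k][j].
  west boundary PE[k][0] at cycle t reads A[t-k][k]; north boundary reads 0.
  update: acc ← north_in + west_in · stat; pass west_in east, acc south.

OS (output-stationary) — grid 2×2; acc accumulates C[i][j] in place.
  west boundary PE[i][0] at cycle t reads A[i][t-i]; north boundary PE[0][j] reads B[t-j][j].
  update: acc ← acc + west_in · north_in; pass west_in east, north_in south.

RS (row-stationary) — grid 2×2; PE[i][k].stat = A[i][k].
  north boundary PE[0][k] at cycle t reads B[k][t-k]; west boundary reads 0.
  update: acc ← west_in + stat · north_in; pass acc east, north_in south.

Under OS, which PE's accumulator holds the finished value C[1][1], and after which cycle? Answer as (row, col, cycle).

OS: C[1][1] accumulates in PE[1][1]:
  step 0 · PE1,1: acc=0; fwd→0 fwd↓0
  step 1 · PE1,1: acc=0; fwd→0 fwd↓0
  step 2 · PE1,1: acc=28; fwd→4 fwd↓7
  step 3 · PE1,1: acc=73; fwd→9 fwd↓5

(row, col, cycle) = (1, 1, 3)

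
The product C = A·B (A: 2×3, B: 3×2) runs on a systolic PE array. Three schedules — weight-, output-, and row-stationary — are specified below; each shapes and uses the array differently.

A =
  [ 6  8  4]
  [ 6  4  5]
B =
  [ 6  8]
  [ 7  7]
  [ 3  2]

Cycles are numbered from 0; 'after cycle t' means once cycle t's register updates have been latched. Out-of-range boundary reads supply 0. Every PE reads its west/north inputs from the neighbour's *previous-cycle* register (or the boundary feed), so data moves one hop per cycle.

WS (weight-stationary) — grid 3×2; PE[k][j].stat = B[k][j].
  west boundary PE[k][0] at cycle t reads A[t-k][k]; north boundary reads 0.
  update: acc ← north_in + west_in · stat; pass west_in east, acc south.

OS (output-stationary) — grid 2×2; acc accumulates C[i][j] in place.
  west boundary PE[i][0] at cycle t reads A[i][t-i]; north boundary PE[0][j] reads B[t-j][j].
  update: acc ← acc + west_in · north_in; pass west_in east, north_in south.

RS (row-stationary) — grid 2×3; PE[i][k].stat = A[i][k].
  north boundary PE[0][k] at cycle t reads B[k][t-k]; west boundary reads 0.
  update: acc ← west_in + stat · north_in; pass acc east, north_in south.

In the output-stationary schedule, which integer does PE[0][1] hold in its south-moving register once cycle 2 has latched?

register = 7

OS (2×2). Following PE[0][1] plus its west/north inputs:
  0: (0,0).acc=36  regs=<6,6>
  0: (0,1).acc=0  regs=<0,0>
  1: (0,0).acc=92  regs=<8,7>
  1: (0,1).acc=48  regs=<6,8>
  2: (0,0).acc=104  regs=<4,3>
  2: (0,1).acc=104  regs=<8,7>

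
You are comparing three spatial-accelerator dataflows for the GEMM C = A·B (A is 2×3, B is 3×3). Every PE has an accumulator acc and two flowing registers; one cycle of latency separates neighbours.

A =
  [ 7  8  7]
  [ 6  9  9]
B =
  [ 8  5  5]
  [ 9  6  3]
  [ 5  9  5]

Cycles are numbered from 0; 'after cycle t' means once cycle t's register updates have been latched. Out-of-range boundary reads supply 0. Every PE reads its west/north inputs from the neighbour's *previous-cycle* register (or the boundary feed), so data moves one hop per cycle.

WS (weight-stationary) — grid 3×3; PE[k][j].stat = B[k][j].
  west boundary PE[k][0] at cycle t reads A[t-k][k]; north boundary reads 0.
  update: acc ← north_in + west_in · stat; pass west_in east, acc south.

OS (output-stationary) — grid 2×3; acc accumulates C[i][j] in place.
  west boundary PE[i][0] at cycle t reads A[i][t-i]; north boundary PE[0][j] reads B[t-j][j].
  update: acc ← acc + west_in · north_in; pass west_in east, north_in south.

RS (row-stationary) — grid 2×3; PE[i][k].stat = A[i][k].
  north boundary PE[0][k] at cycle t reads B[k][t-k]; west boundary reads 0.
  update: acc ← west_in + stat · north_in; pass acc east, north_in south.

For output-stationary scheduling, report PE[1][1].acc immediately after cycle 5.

PE[1][1].acc = 165

Tracing OS — 2×3 array, target PE[1][1]:
  [0] (0,1) acc=0 (h:0 v:0)
  [0] (1,0) acc=0 (h:0 v:0)
  [0] (1,1) acc=0 (h:0 v:0)
  [1] (0,1) acc=35 (h:7 v:5)
  [1] (1,0) acc=48 (h:6 v:8)
  [1] (1,1) acc=0 (h:0 v:0)
  [2] (0,1) acc=83 (h:8 v:6)
  [2] (1,0) acc=129 (h:9 v:9)
  [2] (1,1) acc=30 (h:6 v:5)
  [3] (0,1) acc=146 (h:7 v:9)
  [3] (1,0) acc=174 (h:9 v:5)
  [3] (1,1) acc=84 (h:9 v:6)
  [4] (0,1) acc=146 (h:0 v:0)
  [4] (1,0) acc=174 (h:0 v:0)
  [4] (1,1) acc=165 (h:9 v:9)
  [5] (0,1) acc=146 (h:0 v:0)
  [5] (1,0) acc=174 (h:0 v:0)
  [5] (1,1) acc=165 (h:0 v:0)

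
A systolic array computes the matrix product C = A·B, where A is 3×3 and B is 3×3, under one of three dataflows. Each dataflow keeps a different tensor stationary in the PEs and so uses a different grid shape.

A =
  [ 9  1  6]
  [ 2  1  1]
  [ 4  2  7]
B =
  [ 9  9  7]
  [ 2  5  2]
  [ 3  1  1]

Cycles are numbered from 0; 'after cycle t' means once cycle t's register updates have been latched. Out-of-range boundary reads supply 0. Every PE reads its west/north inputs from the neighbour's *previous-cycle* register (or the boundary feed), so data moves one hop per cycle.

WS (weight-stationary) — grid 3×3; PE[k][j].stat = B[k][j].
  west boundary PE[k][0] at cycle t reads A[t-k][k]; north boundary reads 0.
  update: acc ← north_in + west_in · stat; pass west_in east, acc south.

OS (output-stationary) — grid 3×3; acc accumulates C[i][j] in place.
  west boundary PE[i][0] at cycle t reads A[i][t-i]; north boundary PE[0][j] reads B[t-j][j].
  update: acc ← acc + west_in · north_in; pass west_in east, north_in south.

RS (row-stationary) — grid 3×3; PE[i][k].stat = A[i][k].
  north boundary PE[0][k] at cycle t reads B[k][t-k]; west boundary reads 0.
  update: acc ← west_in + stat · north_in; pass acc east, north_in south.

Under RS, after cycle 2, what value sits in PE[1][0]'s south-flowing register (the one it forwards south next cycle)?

RS 3×3: PE[1][0] cycle-by-cycle (with neighbour feeds):
  after 0 — PE[0][0] acc=81, pass-E 81, pass-S 9
  after 0 — PE[1][0] acc=0, pass-E 0, pass-S 0
  after 1 — PE[0][0] acc=81, pass-E 81, pass-S 9
  after 1 — PE[1][0] acc=18, pass-E 18, pass-S 9
  after 2 — PE[0][0] acc=63, pass-E 63, pass-S 7
  after 2 — PE[1][0] acc=18, pass-E 18, pass-S 9

register = 9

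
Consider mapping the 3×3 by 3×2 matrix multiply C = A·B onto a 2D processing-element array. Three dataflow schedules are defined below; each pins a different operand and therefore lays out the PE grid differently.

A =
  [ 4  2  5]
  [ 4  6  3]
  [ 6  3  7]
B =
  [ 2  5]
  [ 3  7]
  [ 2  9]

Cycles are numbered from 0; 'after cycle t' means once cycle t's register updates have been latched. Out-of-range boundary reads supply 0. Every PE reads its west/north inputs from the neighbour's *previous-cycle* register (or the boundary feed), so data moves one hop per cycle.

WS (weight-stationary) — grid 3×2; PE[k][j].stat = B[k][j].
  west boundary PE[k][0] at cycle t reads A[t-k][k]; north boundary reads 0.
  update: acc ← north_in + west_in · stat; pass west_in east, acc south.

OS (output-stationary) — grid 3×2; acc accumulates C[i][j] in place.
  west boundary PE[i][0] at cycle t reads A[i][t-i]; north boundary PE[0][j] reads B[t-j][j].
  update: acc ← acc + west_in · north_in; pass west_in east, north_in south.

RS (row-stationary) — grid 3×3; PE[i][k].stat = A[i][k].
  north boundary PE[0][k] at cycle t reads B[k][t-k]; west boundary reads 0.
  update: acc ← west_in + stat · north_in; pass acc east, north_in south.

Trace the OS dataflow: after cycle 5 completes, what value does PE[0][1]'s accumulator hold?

OS on a 3×2 grid — tracing PE[0][1] and its feeders:
  0: (0,0).acc=8  regs=<4,2>
  0: (0,1).acc=0  regs=<0,0>
  1: (0,0).acc=14  regs=<2,3>
  1: (0,1).acc=20  regs=<4,5>
  2: (0,0).acc=24  regs=<5,2>
  2: (0,1).acc=34  regs=<2,7>
  3: (0,0).acc=24  regs=<0,0>
  3: (0,1).acc=79  regs=<5,9>
  4: (0,0).acc=24  regs=<0,0>
  4: (0,1).acc=79  regs=<0,0>
  5: (0,0).acc=24  regs=<0,0>
  5: (0,1).acc=79  regs=<0,0>

PE[0][1].acc = 79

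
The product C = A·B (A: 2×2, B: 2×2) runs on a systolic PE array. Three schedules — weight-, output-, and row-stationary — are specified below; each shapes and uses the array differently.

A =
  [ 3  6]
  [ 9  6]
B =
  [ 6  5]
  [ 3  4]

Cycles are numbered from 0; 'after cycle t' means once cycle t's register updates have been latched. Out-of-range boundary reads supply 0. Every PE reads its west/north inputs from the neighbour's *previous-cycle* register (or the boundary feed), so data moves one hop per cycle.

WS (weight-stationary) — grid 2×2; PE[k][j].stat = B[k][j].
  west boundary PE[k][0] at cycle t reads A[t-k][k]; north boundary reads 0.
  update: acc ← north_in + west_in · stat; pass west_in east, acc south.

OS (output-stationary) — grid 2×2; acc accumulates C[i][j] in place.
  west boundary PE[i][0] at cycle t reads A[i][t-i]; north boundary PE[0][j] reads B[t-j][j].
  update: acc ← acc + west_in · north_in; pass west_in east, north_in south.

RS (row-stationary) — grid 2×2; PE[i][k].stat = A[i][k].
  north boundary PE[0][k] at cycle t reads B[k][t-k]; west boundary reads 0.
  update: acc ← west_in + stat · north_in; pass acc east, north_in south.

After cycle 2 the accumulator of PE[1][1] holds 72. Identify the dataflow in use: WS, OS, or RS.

dataflow = RS

Under WS (2×2), PE[1][1]:
  c0 r1c1: 0 / 0 / 0
  c1 r1c1: 0 / 0 / 0
  c2 r1c1: 39 / 6 / 39
Under OS (2×2), PE[1][1]:
  c0 r1c1: 0 / 0 / 0
  c1 r1c1: 0 / 0 / 0
  c2 r1c1: 45 / 9 / 5
Under RS (2×2), PE[1][1]:
  c0 r1c1: 0 / 0 / 0
  c1 r1c1: 0 / 0 / 0
  c2 r1c1: 72 / 72 / 3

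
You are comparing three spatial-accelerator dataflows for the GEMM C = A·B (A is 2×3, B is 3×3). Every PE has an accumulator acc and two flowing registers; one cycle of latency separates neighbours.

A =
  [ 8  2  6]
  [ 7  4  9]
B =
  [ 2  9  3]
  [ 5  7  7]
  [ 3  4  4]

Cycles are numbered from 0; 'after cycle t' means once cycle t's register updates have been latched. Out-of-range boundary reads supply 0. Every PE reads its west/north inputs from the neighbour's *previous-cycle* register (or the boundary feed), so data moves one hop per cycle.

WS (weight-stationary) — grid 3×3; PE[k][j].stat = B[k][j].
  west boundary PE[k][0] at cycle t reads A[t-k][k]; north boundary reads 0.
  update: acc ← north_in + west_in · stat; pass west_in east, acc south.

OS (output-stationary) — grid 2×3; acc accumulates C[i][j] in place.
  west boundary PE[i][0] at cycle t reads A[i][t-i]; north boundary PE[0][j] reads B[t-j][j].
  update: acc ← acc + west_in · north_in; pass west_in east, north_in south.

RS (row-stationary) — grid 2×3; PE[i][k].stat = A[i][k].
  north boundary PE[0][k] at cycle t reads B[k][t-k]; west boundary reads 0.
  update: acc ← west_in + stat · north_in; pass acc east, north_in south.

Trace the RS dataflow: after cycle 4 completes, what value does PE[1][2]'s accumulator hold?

PE[1][2].acc = 127

RS on a 2×3 grid — tracing PE[1][2] and its feeders:
  c0 r0c2: 0 / 0 / 0
  c0 r1c1: 0 / 0 / 0
  c0 r1c2: 0 / 0 / 0
  c1 r0c2: 0 / 0 / 0
  c1 r1c1: 0 / 0 / 0
  c1 r1c2: 0 / 0 / 0
  c2 r0c2: 44 / 44 / 3
  c2 r1c1: 34 / 34 / 5
  c2 r1c2: 0 / 0 / 0
  c3 r0c2: 110 / 110 / 4
  c3 r1c1: 91 / 91 / 7
  c3 r1c2: 61 / 61 / 3
  c4 r0c2: 62 / 62 / 4
  c4 r1c1: 49 / 49 / 7
  c4 r1c2: 127 / 127 / 4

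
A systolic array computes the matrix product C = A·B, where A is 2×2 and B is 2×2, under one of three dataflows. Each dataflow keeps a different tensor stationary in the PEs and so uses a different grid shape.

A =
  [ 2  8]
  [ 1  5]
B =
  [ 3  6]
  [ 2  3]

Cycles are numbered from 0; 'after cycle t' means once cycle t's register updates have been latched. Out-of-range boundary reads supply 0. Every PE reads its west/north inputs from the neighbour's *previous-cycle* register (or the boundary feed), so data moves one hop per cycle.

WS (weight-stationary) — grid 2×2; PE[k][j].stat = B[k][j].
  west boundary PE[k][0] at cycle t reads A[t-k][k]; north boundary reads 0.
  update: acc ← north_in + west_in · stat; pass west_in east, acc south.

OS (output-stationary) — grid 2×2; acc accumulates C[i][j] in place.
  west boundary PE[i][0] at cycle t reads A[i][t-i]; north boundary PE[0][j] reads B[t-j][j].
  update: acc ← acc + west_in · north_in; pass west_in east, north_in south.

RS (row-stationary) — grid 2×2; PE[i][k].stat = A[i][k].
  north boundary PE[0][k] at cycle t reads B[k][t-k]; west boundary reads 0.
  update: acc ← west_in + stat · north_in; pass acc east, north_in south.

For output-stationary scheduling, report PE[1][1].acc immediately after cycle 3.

PE[1][1].acc = 21

Tracing OS — 2×2 array, target PE[1][1]:
  cycle 0: PE[0][1] → acc 0, east 0, south 0
  cycle 0: PE[1][0] → acc 0, east 0, south 0
  cycle 0: PE[1][1] → acc 0, east 0, south 0
  cycle 1: PE[0][1] → acc 12, east 2, south 6
  cycle 1: PE[1][0] → acc 3, east 1, south 3
  cycle 1: PE[1][1] → acc 0, east 0, south 0
  cycle 2: PE[0][1] → acc 36, east 8, south 3
  cycle 2: PE[1][0] → acc 13, east 5, south 2
  cycle 2: PE[1][1] → acc 6, east 1, south 6
  cycle 3: PE[0][1] → acc 36, east 0, south 0
  cycle 3: PE[1][0] → acc 13, east 0, south 0
  cycle 3: PE[1][1] → acc 21, east 5, south 3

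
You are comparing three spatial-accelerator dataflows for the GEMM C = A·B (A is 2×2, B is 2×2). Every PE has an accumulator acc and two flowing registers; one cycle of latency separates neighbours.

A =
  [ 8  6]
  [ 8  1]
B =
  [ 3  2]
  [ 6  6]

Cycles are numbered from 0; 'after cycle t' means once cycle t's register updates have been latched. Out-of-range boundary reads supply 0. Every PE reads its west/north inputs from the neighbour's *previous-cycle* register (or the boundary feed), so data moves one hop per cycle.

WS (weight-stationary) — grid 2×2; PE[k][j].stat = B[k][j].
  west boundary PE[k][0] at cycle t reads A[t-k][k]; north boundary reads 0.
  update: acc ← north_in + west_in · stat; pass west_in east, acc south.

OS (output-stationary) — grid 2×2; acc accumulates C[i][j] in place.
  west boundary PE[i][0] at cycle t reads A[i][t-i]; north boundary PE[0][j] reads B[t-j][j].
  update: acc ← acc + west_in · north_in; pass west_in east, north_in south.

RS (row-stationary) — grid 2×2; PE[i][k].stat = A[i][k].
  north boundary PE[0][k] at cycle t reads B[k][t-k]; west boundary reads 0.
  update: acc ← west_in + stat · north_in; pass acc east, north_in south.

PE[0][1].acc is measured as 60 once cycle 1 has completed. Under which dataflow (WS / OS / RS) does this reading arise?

Under WS (2×2), PE[0][1]:
  after 0 — PE[0][1] acc=0, pass-E 0, pass-S 0
  after 1 — PE[0][1] acc=16, pass-E 8, pass-S 16
Under OS (2×2), PE[0][1]:
  after 0 — PE[0][1] acc=0, pass-E 0, pass-S 0
  after 1 — PE[0][1] acc=16, pass-E 8, pass-S 2
Under RS (2×2), PE[0][1]:
  after 0 — PE[0][1] acc=0, pass-E 0, pass-S 0
  after 1 — PE[0][1] acc=60, pass-E 60, pass-S 6

dataflow = RS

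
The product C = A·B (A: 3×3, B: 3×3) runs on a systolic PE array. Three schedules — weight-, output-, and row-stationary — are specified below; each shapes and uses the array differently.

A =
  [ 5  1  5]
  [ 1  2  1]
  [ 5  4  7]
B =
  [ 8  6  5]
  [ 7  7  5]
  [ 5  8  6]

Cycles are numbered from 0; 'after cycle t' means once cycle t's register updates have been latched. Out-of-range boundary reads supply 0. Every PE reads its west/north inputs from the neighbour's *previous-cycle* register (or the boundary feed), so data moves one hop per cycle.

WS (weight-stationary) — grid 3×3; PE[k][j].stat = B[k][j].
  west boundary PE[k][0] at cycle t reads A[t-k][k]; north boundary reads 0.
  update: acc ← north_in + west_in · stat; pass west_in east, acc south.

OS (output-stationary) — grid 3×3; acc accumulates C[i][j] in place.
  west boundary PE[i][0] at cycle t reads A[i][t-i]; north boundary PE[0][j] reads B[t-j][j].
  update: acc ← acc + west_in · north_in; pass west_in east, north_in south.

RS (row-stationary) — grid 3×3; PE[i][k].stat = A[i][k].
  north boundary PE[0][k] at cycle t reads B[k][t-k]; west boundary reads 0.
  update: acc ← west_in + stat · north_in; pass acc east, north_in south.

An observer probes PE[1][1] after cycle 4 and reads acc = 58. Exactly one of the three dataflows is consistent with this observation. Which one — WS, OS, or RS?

dataflow = WS

WS (3×3 grid), PE[1][1]:
  after 0 — PE[1][1] acc=0, pass-E 0, pass-S 0
  after 1 — PE[1][1] acc=0, pass-E 0, pass-S 0
  after 2 — PE[1][1] acc=37, pass-E 1, pass-S 37
  after 3 — PE[1][1] acc=20, pass-E 2, pass-S 20
  after 4 — PE[1][1] acc=58, pass-E 4, pass-S 58
OS (3×3 grid), PE[1][1]:
  after 0 — PE[1][1] acc=0, pass-E 0, pass-S 0
  after 1 — PE[1][1] acc=0, pass-E 0, pass-S 0
  after 2 — PE[1][1] acc=6, pass-E 1, pass-S 6
  after 3 — PE[1][1] acc=20, pass-E 2, pass-S 7
  after 4 — PE[1][1] acc=28, pass-E 1, pass-S 8
RS (3×3 grid), PE[1][1]:
  after 0 — PE[1][1] acc=0, pass-E 0, pass-S 0
  after 1 — PE[1][1] acc=0, pass-E 0, pass-S 0
  after 2 — PE[1][1] acc=22, pass-E 22, pass-S 7
  after 3 — PE[1][1] acc=20, pass-E 20, pass-S 7
  after 4 — PE[1][1] acc=15, pass-E 15, pass-S 5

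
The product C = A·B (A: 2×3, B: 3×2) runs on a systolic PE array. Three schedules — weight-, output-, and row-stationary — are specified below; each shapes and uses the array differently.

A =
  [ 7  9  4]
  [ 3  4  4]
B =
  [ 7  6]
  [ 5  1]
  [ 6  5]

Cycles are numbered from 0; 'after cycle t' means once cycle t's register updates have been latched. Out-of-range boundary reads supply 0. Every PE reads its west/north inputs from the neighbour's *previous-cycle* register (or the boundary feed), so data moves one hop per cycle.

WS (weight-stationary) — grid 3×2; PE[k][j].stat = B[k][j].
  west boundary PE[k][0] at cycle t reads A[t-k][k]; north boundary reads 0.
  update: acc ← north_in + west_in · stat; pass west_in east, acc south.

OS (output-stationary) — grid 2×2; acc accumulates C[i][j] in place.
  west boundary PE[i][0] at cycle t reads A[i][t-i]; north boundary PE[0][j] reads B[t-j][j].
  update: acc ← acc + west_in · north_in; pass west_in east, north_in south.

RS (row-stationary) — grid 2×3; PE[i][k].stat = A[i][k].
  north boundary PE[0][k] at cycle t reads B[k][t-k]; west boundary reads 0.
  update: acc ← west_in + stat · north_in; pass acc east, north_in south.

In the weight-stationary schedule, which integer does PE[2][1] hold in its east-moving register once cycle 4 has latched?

register = 4

WS on a 3×2 grid — tracing PE[2][1] and its feeders:
  after 0 — PE[1][1] acc=0, pass-E 0, pass-S 0
  after 0 — PE[2][0] acc=0, pass-E 0, pass-S 0
  after 0 — PE[2][1] acc=0, pass-E 0, pass-S 0
  after 1 — PE[1][1] acc=0, pass-E 0, pass-S 0
  after 1 — PE[2][0] acc=0, pass-E 0, pass-S 0
  after 1 — PE[2][1] acc=0, pass-E 0, pass-S 0
  after 2 — PE[1][1] acc=51, pass-E 9, pass-S 51
  after 2 — PE[2][0] acc=118, pass-E 4, pass-S 118
  after 2 — PE[2][1] acc=0, pass-E 0, pass-S 0
  after 3 — PE[1][1] acc=22, pass-E 4, pass-S 22
  after 3 — PE[2][0] acc=65, pass-E 4, pass-S 65
  after 3 — PE[2][1] acc=71, pass-E 4, pass-S 71
  after 4 — PE[1][1] acc=0, pass-E 0, pass-S 0
  after 4 — PE[2][0] acc=0, pass-E 0, pass-S 0
  after 4 — PE[2][1] acc=42, pass-E 4, pass-S 42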